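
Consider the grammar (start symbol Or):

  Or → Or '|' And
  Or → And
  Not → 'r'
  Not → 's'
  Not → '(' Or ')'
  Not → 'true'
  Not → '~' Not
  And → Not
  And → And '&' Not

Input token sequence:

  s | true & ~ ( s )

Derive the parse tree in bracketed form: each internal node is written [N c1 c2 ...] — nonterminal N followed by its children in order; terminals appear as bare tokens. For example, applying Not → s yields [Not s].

Or
Or | And
And | And
Not | And
s | And
s | And & Not
s | Not & Not
s | true & Not
s | true & ~ Not
s | true & ~ ( Or )
s | true & ~ ( And )
s | true & ~ ( Not )
s | true & ~ ( s )

[Or [Or [And [Not s]]] | [And [And [Not true]] & [Not ~ [Not ( [Or [And [Not s]]] )]]]]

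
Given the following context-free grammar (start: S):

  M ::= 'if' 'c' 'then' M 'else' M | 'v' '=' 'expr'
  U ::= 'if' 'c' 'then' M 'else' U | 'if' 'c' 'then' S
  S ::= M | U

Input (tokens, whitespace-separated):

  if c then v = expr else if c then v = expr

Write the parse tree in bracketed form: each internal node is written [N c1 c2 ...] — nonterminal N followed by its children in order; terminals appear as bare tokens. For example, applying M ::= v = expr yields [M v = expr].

S
U
if c then M else U
if c then v = expr else U
if c then v = expr else if c then S
if c then v = expr else if c then M
if c then v = expr else if c then v = expr

[S [U if c then [M v = expr] else [U if c then [S [M v = expr]]]]]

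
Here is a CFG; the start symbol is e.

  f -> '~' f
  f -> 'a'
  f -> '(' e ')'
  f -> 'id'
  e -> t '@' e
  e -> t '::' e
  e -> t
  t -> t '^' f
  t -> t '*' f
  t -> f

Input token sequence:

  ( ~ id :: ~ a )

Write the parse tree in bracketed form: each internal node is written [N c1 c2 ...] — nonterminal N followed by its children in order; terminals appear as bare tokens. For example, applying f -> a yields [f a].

e
t
f
( e )
( t :: e )
( f :: e )
( ~ f :: e )
( ~ id :: e )
( ~ id :: t )
( ~ id :: f )
( ~ id :: ~ f )
( ~ id :: ~ a )

[e [t [f ( [e [t [f ~ [f id]]] :: [e [t [f ~ [f a]]]]] )]]]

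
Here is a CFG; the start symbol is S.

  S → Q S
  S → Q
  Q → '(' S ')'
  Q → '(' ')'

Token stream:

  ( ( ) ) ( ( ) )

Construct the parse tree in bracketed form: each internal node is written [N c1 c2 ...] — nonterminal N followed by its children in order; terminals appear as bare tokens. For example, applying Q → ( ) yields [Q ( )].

[S [Q ( [S [Q ( )]] )] [S [Q ( [S [Q ( )]] )]]]

S
Q S
( S ) S
( Q ) S
( ( ) ) S
( ( ) ) Q
( ( ) ) ( S )
( ( ) ) ( Q )
( ( ) ) ( ( ) )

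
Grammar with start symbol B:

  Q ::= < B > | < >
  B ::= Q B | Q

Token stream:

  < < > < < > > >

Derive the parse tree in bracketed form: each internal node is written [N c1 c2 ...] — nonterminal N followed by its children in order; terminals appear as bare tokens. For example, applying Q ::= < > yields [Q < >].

B
Q
< B >
< Q B >
< < > B >
< < > Q >
< < > < B > >
< < > < Q > >
< < > < < > > >

[B [Q < [B [Q < >] [B [Q < [B [Q < >]] >]]] >]]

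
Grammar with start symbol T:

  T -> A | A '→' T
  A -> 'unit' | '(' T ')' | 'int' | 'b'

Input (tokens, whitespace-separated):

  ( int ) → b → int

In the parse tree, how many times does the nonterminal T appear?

4

[T [A ( [T [A int]] )] → [T [A b] → [T [A int]]]]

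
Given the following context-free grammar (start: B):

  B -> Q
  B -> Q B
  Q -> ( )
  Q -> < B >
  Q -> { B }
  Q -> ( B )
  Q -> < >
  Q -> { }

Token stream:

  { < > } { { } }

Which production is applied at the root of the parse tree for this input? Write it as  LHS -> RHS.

[B [Q { [B [Q < >]] }] [B [Q { [B [Q { }]] }]]]

B -> Q B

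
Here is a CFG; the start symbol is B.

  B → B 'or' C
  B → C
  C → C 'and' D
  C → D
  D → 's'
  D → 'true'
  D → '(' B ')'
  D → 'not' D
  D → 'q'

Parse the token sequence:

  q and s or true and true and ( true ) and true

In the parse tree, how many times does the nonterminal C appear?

[B [B [C [C [D q]] and [D s]]] or [C [C [C [C [D true]] and [D true]] and [D ( [B [C [D true]]] )]] and [D true]]]

7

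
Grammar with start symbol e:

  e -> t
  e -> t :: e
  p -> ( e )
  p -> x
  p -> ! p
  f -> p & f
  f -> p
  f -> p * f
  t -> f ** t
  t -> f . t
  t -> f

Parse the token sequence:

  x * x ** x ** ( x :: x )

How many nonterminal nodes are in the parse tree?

[e [t [f [p x] * [f [p x]]] ** [t [f [p x]] ** [t [f [p ( [e [t [f [p x]]] :: [e [t [f [p x]]]]] )]]]]]]

20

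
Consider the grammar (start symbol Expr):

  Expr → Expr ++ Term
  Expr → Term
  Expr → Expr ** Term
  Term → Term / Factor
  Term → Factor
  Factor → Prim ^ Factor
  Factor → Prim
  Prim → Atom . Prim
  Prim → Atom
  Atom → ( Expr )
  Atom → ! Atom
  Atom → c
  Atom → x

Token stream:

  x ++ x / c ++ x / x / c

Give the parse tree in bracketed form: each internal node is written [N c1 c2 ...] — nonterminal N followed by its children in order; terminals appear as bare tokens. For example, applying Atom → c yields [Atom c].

[Expr [Expr [Expr [Term [Factor [Prim [Atom x]]]]] ++ [Term [Term [Factor [Prim [Atom x]]]] / [Factor [Prim [Atom c]]]]] ++ [Term [Term [Term [Factor [Prim [Atom x]]]] / [Factor [Prim [Atom x]]]] / [Factor [Prim [Atom c]]]]]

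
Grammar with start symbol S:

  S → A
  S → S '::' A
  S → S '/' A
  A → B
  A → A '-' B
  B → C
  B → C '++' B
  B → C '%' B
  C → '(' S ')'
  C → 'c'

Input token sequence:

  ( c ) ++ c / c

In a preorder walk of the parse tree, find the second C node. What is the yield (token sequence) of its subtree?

c

[S [S [A [B [C ( [S [A [B [C c]]]] )] ++ [B [C c]]]]] / [A [B [C c]]]]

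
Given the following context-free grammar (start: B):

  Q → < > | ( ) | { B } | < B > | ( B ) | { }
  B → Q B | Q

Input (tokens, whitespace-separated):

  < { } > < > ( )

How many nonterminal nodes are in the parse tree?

[B [Q < [B [Q { }]] >] [B [Q < >] [B [Q ( )]]]]

8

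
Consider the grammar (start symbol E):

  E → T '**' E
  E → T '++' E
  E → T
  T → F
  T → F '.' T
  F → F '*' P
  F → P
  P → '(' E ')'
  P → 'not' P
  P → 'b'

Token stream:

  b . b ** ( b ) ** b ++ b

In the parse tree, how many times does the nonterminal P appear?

[E [T [F [P b]] . [T [F [P b]]]] ** [E [T [F [P ( [E [T [F [P b]]]] )]]] ** [E [T [F [P b]]] ++ [E [T [F [P b]]]]]]]

6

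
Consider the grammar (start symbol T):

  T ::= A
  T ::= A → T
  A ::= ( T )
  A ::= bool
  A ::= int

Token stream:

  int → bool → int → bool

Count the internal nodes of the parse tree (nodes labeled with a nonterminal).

[T [A int] → [T [A bool] → [T [A int] → [T [A bool]]]]]

8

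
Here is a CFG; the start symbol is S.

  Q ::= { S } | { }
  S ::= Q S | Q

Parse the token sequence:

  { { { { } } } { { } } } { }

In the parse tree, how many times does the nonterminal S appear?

7

[S [Q { [S [Q { [S [Q { [S [Q { }]] }]] }] [S [Q { [S [Q { }]] }]]] }] [S [Q { }]]]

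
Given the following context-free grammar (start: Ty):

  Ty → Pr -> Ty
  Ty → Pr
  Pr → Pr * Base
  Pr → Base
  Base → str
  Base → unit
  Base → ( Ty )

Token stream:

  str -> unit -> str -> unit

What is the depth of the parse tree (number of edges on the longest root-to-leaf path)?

6

[Ty [Pr [Base str]] -> [Ty [Pr [Base unit]] -> [Ty [Pr [Base str]] -> [Ty [Pr [Base unit]]]]]]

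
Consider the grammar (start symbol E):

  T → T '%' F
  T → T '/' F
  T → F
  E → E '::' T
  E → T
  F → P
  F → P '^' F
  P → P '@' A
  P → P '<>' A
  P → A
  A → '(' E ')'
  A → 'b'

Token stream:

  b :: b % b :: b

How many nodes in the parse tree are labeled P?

4

[E [E [E [T [F [P [A b]]]]] :: [T [T [F [P [A b]]]] % [F [P [A b]]]]] :: [T [F [P [A b]]]]]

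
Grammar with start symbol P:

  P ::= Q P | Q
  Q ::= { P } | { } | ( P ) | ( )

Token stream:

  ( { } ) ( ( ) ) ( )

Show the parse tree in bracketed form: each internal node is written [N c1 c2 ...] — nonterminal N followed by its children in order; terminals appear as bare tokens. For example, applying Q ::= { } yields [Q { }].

P
Q P
( P ) P
( Q ) P
( { } ) P
( { } ) Q P
( { } ) ( P ) P
( { } ) ( Q ) P
( { } ) ( ( ) ) P
( { } ) ( ( ) ) Q
( { } ) ( ( ) ) ( )

[P [Q ( [P [Q { }]] )] [P [Q ( [P [Q ( )]] )] [P [Q ( )]]]]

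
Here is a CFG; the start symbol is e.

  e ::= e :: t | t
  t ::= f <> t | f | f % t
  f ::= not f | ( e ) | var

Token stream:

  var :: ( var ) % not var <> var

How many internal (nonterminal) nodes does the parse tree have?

14

[e [e [t [f var]]] :: [t [f ( [e [t [f var]]] )] % [t [f not [f var]] <> [t [f var]]]]]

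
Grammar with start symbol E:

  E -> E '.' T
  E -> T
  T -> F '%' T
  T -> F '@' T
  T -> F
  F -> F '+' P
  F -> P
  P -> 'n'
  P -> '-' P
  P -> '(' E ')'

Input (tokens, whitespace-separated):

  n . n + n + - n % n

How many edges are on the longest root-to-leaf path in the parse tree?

[E [E [T [F [P n]]]] . [T [F [F [F [P n]] + [P n]] + [P - [P n]]] % [T [F [P n]]]]]

6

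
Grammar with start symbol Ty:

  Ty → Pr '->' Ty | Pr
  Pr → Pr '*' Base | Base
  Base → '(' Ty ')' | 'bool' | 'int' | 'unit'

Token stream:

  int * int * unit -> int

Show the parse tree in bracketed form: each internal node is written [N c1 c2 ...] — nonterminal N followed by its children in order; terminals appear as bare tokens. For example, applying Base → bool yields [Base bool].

Ty
Pr -> Ty
Pr * Base -> Ty
Pr * Base * Base -> Ty
Base * Base * Base -> Ty
int * Base * Base -> Ty
int * int * Base -> Ty
int * int * unit -> Ty
int * int * unit -> Pr
int * int * unit -> Base
int * int * unit -> int

[Ty [Pr [Pr [Pr [Base int]] * [Base int]] * [Base unit]] -> [Ty [Pr [Base int]]]]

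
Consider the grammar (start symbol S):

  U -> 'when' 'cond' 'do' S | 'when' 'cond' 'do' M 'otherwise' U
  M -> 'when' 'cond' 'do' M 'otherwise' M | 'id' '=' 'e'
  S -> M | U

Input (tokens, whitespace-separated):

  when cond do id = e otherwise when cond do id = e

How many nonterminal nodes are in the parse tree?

[S [U when cond do [M id = e] otherwise [U when cond do [S [M id = e]]]]]

6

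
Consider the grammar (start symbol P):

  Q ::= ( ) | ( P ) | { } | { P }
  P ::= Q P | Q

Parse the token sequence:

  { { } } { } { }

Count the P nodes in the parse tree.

4

[P [Q { [P [Q { }]] }] [P [Q { }] [P [Q { }]]]]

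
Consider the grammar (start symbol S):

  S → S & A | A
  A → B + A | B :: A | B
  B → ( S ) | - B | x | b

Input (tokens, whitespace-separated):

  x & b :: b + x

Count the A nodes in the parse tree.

[S [S [A [B x]]] & [A [B b] :: [A [B b] + [A [B x]]]]]

4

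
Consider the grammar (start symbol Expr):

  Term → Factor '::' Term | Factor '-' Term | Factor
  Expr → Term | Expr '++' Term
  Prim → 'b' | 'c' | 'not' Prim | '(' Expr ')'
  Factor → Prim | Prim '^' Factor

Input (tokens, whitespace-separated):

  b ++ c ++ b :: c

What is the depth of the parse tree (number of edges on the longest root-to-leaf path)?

[Expr [Expr [Expr [Term [Factor [Prim b]]]] ++ [Term [Factor [Prim c]]]] ++ [Term [Factor [Prim b]] :: [Term [Factor [Prim c]]]]]

6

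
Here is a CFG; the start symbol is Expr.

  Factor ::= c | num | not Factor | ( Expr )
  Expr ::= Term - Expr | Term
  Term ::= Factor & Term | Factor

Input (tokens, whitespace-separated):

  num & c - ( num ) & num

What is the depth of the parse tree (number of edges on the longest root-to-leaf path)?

7

[Expr [Term [Factor num] & [Term [Factor c]]] - [Expr [Term [Factor ( [Expr [Term [Factor num]]] )] & [Term [Factor num]]]]]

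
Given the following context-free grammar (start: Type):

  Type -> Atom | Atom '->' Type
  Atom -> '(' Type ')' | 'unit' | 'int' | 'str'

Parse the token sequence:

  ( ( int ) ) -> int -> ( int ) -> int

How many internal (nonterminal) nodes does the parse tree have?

14

[Type [Atom ( [Type [Atom ( [Type [Atom int]] )]] )] -> [Type [Atom int] -> [Type [Atom ( [Type [Atom int]] )] -> [Type [Atom int]]]]]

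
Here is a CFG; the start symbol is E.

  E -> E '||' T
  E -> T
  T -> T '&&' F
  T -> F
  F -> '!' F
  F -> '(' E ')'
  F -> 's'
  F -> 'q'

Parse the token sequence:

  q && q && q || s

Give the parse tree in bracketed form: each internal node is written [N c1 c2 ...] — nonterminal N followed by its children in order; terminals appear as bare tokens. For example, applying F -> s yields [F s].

E
E || T
T || T
T && F || T
T && F && F || T
F && F && F || T
q && F && F || T
q && q && F || T
q && q && q || T
q && q && q || F
q && q && q || s

[E [E [T [T [T [F q]] && [F q]] && [F q]]] || [T [F s]]]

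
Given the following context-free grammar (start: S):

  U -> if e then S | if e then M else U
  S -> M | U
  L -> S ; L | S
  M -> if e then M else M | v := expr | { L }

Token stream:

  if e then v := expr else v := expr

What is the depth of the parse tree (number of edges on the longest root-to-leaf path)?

3

[S [M if e then [M v := expr] else [M v := expr]]]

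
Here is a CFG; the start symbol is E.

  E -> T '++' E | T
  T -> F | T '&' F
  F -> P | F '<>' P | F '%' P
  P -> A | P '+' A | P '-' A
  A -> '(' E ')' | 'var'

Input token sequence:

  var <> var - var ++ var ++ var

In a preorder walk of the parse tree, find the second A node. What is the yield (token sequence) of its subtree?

var

[E [T [F [F [P [A var]]] <> [P [P [A var]] - [A var]]]] ++ [E [T [F [P [A var]]]] ++ [E [T [F [P [A var]]]]]]]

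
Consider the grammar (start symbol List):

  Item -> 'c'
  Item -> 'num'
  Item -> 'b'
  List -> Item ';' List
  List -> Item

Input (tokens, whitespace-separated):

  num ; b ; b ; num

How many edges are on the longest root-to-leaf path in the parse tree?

5

[List [Item num] ; [List [Item b] ; [List [Item b] ; [List [Item num]]]]]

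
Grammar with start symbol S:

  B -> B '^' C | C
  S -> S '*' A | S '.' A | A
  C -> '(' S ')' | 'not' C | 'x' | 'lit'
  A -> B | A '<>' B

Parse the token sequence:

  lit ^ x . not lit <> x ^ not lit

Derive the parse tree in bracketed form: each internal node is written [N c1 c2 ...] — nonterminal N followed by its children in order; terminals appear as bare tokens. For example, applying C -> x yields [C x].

[S [S [A [B [B [C lit]] ^ [C x]]]] . [A [A [B [C not [C lit]]]] <> [B [B [C x]] ^ [C not [C lit]]]]]

S
S . A
A . A
B . A
B ^ C . A
C ^ C . A
lit ^ C . A
lit ^ x . A
lit ^ x . A <> B
lit ^ x . B <> B
lit ^ x . C <> B
lit ^ x . not C <> B
lit ^ x . not lit <> B
lit ^ x . not lit <> B ^ C
lit ^ x . not lit <> C ^ C
lit ^ x . not lit <> x ^ C
lit ^ x . not lit <> x ^ not C
lit ^ x . not lit <> x ^ not lit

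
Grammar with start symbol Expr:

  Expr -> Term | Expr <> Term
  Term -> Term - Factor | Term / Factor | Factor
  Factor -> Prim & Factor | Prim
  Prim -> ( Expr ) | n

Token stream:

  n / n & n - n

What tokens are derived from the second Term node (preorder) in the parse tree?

n / n & n

[Expr [Term [Term [Term [Factor [Prim n]]] / [Factor [Prim n] & [Factor [Prim n]]]] - [Factor [Prim n]]]]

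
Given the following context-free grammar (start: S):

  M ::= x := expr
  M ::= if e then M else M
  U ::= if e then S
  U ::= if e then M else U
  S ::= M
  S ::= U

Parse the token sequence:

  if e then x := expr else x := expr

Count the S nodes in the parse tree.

[S [M if e then [M x := expr] else [M x := expr]]]

1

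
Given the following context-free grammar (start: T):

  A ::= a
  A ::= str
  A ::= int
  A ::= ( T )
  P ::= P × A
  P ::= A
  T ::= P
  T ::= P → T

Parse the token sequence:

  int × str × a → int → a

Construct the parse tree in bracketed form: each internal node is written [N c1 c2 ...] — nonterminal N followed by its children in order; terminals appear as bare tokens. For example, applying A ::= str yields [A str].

[T [P [P [P [A int]] × [A str]] × [A a]] → [T [P [A int]] → [T [P [A a]]]]]

T
P → T
P × A → T
P × A × A → T
A × A × A → T
int × A × A → T
int × str × A → T
int × str × a → T
int × str × a → P → T
int × str × a → A → T
int × str × a → int → T
int × str × a → int → P
int × str × a → int → A
int × str × a → int → a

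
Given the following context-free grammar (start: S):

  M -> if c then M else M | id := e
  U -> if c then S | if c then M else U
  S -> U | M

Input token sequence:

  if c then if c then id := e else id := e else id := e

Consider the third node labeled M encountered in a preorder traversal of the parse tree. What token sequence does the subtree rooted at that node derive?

id := e

[S [M if c then [M if c then [M id := e] else [M id := e]] else [M id := e]]]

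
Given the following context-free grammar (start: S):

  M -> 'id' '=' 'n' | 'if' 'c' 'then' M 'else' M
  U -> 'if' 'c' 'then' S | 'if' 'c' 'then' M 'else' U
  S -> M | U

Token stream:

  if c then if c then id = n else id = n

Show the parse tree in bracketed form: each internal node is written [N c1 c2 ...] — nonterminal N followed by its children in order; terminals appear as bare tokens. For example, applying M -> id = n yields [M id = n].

S
U
if c then S
if c then M
if c then if c then M else M
if c then if c then id = n else M
if c then if c then id = n else id = n

[S [U if c then [S [M if c then [M id = n] else [M id = n]]]]]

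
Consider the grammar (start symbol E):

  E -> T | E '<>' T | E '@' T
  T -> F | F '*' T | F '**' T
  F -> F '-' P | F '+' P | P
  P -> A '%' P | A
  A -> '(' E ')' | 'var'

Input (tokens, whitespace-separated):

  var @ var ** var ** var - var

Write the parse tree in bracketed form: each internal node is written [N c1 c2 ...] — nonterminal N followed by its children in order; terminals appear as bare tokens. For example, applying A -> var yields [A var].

E
E @ T
T @ T
F @ T
P @ T
A @ T
var @ T
var @ F ** T
var @ P ** T
var @ A ** T
var @ var ** T
var @ var ** F ** T
var @ var ** P ** T
var @ var ** A ** T
var @ var ** var ** T
var @ var ** var ** F
var @ var ** var ** F - P
var @ var ** var ** P - P
var @ var ** var ** A - P
var @ var ** var ** var - P
var @ var ** var ** var - A
var @ var ** var ** var - var

[E [E [T [F [P [A var]]]]] @ [T [F [P [A var]]] ** [T [F [P [A var]]] ** [T [F [F [P [A var]]] - [P [A var]]]]]]]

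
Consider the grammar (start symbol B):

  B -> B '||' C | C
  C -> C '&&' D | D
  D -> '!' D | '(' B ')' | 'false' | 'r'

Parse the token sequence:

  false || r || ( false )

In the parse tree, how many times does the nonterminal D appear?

4

[B [B [B [C [D false]]] || [C [D r]]] || [C [D ( [B [C [D false]]] )]]]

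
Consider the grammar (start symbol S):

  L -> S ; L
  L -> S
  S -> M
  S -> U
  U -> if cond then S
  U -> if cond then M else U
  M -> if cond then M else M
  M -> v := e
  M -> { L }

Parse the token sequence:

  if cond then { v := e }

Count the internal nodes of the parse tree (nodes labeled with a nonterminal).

7

[S [U if cond then [S [M { [L [S [M v := e]]] }]]]]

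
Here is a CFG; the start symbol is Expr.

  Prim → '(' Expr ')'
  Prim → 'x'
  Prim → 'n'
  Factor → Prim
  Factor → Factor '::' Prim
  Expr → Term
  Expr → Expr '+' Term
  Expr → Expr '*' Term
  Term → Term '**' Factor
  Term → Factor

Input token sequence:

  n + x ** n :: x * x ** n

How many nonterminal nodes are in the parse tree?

[Expr [Expr [Expr [Term [Factor [Prim n]]]] + [Term [Term [Factor [Prim x]]] ** [Factor [Factor [Prim n]] :: [Prim x]]]] * [Term [Term [Factor [Prim x]]] ** [Factor [Prim n]]]]

20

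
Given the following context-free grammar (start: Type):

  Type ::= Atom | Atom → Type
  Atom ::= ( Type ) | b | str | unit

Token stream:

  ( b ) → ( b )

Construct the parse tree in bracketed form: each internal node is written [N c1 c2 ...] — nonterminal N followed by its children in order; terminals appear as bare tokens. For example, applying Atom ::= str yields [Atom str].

[Type [Atom ( [Type [Atom b]] )] → [Type [Atom ( [Type [Atom b]] )]]]

Type
Atom → Type
( Type ) → Type
( Atom ) → Type
( b ) → Type
( b ) → Atom
( b ) → ( Type )
( b ) → ( Atom )
( b ) → ( b )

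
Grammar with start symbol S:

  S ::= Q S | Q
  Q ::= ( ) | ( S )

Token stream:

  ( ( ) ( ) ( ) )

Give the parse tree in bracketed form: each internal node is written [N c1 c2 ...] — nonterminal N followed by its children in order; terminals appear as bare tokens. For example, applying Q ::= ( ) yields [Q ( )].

[S [Q ( [S [Q ( )] [S [Q ( )] [S [Q ( )]]]] )]]

S
Q
( S )
( Q S )
( ( ) S )
( ( ) Q S )
( ( ) ( ) S )
( ( ) ( ) Q )
( ( ) ( ) ( ) )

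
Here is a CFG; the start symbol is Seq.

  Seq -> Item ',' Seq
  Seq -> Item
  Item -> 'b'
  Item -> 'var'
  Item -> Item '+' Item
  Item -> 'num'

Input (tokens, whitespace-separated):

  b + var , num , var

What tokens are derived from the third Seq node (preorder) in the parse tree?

var

[Seq [Item [Item b] + [Item var]] , [Seq [Item num] , [Seq [Item var]]]]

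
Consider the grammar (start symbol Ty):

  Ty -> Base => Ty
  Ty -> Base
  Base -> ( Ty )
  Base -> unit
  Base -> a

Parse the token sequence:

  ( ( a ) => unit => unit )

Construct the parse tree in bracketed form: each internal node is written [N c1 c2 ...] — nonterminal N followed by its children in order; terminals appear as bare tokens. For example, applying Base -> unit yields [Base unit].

Ty
Base
( Ty )
( Base => Ty )
( ( Ty ) => Ty )
( ( Base ) => Ty )
( ( a ) => Ty )
( ( a ) => Base => Ty )
( ( a ) => unit => Ty )
( ( a ) => unit => Base )
( ( a ) => unit => unit )

[Ty [Base ( [Ty [Base ( [Ty [Base a]] )] => [Ty [Base unit] => [Ty [Base unit]]]] )]]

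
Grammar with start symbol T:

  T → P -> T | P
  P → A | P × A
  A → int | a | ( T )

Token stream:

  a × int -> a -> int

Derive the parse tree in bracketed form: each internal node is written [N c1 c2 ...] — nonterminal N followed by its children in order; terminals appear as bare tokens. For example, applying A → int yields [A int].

[T [P [P [A a]] × [A int]] -> [T [P [A a]] -> [T [P [A int]]]]]

T
P -> T
P × A -> T
A × A -> T
a × A -> T
a × int -> T
a × int -> P -> T
a × int -> A -> T
a × int -> a -> T
a × int -> a -> P
a × int -> a -> A
a × int -> a -> int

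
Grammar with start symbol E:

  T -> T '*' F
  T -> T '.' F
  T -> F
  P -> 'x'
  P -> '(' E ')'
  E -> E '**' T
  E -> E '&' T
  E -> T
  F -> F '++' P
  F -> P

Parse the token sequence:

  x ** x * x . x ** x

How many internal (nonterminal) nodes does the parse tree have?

18

[E [E [E [T [F [P x]]]] ** [T [T [T [F [P x]]] * [F [P x]]] . [F [P x]]]] ** [T [F [P x]]]]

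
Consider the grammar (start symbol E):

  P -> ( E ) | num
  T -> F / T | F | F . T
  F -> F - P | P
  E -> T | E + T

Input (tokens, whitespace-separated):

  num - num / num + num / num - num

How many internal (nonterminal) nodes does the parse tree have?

18

[E [E [T [F [F [P num]] - [P num]] / [T [F [P num]]]]] + [T [F [P num]] / [T [F [F [P num]] - [P num]]]]]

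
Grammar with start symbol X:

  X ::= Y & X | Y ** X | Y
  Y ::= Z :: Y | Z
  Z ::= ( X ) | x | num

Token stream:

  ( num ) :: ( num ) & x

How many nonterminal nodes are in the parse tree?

14

[X [Y [Z ( [X [Y [Z num]]] )] :: [Y [Z ( [X [Y [Z num]]] )]]] & [X [Y [Z x]]]]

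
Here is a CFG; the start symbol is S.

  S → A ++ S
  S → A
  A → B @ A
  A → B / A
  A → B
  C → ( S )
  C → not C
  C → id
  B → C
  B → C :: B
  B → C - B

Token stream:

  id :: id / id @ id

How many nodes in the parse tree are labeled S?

1

[S [A [B [C id] :: [B [C id]]] / [A [B [C id]] @ [A [B [C id]]]]]]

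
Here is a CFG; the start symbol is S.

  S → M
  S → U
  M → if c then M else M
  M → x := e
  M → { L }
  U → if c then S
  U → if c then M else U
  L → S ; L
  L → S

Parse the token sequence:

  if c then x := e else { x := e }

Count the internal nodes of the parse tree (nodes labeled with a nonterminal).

7

[S [M if c then [M x := e] else [M { [L [S [M x := e]]] }]]]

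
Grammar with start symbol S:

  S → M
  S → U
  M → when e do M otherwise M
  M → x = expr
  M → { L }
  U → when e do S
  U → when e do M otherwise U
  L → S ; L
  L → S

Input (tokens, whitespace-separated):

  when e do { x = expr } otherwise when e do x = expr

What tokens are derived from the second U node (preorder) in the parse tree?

[S [U when e do [M { [L [S [M x = expr]]] }] otherwise [U when e do [S [M x = expr]]]]]

when e do x = expr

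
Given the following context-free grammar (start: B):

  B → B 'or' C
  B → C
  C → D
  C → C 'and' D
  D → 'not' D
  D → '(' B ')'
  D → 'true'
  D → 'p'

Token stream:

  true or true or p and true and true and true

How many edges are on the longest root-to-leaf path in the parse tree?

[B [B [B [C [D true]]] or [C [D true]]] or [C [C [C [C [D p]] and [D true]] and [D true]] and [D true]]]

6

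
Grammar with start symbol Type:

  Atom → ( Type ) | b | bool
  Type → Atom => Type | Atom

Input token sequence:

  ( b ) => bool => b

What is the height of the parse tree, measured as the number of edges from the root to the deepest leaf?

4

[Type [Atom ( [Type [Atom b]] )] => [Type [Atom bool] => [Type [Atom b]]]]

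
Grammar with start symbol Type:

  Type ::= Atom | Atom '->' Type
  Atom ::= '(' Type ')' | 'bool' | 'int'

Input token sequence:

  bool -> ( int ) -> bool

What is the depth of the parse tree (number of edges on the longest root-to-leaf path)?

[Type [Atom bool] -> [Type [Atom ( [Type [Atom int]] )] -> [Type [Atom bool]]]]

5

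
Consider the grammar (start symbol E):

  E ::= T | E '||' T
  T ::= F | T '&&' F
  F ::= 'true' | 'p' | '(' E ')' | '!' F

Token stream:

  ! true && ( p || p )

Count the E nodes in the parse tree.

3

[E [T [T [F ! [F true]]] && [F ( [E [E [T [F p]]] || [T [F p]]] )]]]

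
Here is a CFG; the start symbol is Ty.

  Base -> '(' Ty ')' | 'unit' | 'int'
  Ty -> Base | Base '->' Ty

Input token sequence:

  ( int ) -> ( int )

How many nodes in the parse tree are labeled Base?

4

[Ty [Base ( [Ty [Base int]] )] -> [Ty [Base ( [Ty [Base int]] )]]]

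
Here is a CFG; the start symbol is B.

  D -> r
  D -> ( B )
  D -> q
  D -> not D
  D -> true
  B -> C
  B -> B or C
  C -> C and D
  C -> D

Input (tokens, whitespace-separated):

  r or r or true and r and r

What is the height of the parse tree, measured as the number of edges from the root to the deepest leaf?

[B [B [B [C [D r]]] or [C [D r]]] or [C [C [C [D true]] and [D r]] and [D r]]]

5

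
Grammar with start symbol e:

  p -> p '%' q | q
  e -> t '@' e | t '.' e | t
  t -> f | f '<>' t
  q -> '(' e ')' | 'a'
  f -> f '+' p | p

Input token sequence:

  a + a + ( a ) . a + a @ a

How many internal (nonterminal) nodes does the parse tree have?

29

[e [t [f [f [f [p [q a]]] + [p [q a]]] + [p [q ( [e [t [f [p [q a]]]]] )]]]] . [e [t [f [f [p [q a]]] + [p [q a]]]] @ [e [t [f [p [q a]]]]]]]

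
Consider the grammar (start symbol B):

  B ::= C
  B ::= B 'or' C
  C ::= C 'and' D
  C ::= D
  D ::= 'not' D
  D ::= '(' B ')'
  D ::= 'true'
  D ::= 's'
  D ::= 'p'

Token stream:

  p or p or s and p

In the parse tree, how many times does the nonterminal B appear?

[B [B [B [C [D p]]] or [C [D p]]] or [C [C [D s]] and [D p]]]

3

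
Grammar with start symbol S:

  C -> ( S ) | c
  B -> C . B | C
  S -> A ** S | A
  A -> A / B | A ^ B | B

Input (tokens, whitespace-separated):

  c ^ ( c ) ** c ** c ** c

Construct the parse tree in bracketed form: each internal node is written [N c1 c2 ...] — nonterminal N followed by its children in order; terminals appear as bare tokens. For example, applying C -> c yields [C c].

[S [A [A [B [C c]]] ^ [B [C ( [S [A [B [C c]]]] )]]] ** [S [A [B [C c]]] ** [S [A [B [C c]]] ** [S [A [B [C c]]]]]]]

S
A ** S
A ^ B ** S
B ^ B ** S
C ^ B ** S
c ^ B ** S
c ^ C ** S
c ^ ( S ) ** S
c ^ ( A ) ** S
c ^ ( B ) ** S
c ^ ( C ) ** S
c ^ ( c ) ** S
c ^ ( c ) ** A ** S
c ^ ( c ) ** B ** S
c ^ ( c ) ** C ** S
c ^ ( c ) ** c ** S
c ^ ( c ) ** c ** A ** S
c ^ ( c ) ** c ** B ** S
c ^ ( c ) ** c ** C ** S
c ^ ( c ) ** c ** c ** S
c ^ ( c ) ** c ** c ** A
c ^ ( c ) ** c ** c ** B
c ^ ( c ) ** c ** c ** C
c ^ ( c ) ** c ** c ** c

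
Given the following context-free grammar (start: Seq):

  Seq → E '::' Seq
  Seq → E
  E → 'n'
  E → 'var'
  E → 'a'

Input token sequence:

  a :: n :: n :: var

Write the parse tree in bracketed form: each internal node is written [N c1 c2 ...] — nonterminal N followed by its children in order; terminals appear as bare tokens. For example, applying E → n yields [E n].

[Seq [E a] :: [Seq [E n] :: [Seq [E n] :: [Seq [E var]]]]]

Seq
E :: Seq
a :: Seq
a :: E :: Seq
a :: n :: Seq
a :: n :: E :: Seq
a :: n :: n :: Seq
a :: n :: n :: E
a :: n :: n :: var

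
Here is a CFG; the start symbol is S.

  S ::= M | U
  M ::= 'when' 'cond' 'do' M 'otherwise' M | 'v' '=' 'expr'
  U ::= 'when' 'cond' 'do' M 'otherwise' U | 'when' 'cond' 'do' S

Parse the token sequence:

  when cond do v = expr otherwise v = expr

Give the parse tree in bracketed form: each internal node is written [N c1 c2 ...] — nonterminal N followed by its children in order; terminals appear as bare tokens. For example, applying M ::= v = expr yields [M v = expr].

S
M
when cond do M otherwise M
when cond do v = expr otherwise M
when cond do v = expr otherwise v = expr

[S [M when cond do [M v = expr] otherwise [M v = expr]]]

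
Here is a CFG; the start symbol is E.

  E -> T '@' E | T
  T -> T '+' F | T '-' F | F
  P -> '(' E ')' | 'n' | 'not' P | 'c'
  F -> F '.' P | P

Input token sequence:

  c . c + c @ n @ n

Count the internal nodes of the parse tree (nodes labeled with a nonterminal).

17

[E [T [T [F [F [P c]] . [P c]]] + [F [P c]]] @ [E [T [F [P n]]] @ [E [T [F [P n]]]]]]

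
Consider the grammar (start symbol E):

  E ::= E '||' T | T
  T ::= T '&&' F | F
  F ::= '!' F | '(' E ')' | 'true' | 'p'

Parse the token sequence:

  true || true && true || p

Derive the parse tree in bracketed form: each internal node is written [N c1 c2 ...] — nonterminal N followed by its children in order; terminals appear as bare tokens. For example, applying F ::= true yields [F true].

[E [E [E [T [F true]]] || [T [T [F true]] && [F true]]] || [T [F p]]]

E
E || T
E || T || T
T || T || T
F || T || T
true || T || T
true || T && F || T
true || F && F || T
true || true && F || T
true || true && true || T
true || true && true || F
true || true && true || p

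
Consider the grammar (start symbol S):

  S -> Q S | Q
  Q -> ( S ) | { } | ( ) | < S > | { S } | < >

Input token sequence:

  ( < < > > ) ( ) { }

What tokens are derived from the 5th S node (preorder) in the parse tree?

{ }

[S [Q ( [S [Q < [S [Q < >]] >]] )] [S [Q ( )] [S [Q { }]]]]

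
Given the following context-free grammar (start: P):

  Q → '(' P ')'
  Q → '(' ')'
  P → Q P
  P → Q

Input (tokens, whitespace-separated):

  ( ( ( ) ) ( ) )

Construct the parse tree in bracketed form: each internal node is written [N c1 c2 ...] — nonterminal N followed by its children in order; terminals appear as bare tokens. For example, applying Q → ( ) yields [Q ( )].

[P [Q ( [P [Q ( [P [Q ( )]] )] [P [Q ( )]]] )]]

P
Q
( P )
( Q P )
( ( P ) P )
( ( Q ) P )
( ( ( ) ) P )
( ( ( ) ) Q )
( ( ( ) ) ( ) )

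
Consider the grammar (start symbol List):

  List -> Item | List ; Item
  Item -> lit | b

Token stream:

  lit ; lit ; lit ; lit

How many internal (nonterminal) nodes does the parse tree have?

8

[List [List [List [List [Item lit]] ; [Item lit]] ; [Item lit]] ; [Item lit]]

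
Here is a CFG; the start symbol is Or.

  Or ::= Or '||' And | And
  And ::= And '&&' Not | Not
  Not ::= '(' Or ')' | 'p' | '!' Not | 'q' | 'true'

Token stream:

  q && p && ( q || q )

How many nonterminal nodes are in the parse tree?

13

[Or [And [And [And [Not q]] && [Not p]] && [Not ( [Or [Or [And [Not q]]] || [And [Not q]]] )]]]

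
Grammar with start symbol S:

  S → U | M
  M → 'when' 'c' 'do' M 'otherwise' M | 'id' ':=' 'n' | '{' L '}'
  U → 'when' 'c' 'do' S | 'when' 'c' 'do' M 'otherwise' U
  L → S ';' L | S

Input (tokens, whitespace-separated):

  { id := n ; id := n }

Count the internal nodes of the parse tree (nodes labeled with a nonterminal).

[S [M { [L [S [M id := n]] ; [L [S [M id := n]]]] }]]

8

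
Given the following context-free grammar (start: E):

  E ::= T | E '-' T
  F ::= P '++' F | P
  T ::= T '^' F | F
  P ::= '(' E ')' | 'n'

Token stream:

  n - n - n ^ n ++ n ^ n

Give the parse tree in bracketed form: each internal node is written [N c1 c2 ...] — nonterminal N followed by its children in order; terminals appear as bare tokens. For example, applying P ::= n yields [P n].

[E [E [E [T [F [P n]]]] - [T [F [P n]]]] - [T [T [T [F [P n]]] ^ [F [P n] ++ [F [P n]]]] ^ [F [P n]]]]

E
E - T
E - T - T
T - T - T
F - T - T
P - T - T
n - T - T
n - F - T
n - P - T
n - n - T
n - n - T ^ F
n - n - T ^ F ^ F
n - n - F ^ F ^ F
n - n - P ^ F ^ F
n - n - n ^ F ^ F
n - n - n ^ P ++ F ^ F
n - n - n ^ n ++ F ^ F
n - n - n ^ n ++ P ^ F
n - n - n ^ n ++ n ^ F
n - n - n ^ n ++ n ^ P
n - n - n ^ n ++ n ^ n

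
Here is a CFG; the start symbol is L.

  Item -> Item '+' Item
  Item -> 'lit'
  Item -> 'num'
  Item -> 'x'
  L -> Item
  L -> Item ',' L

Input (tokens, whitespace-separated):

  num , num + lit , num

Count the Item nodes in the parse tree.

[L [Item num] , [L [Item [Item num] + [Item lit]] , [L [Item num]]]]

5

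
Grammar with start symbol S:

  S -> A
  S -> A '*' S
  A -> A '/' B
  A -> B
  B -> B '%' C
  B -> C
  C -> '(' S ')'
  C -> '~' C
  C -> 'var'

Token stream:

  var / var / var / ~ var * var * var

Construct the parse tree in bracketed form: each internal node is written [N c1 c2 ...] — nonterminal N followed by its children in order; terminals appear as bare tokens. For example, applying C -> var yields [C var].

S
A * S
A / B * S
A / B / B * S
A / B / B / B * S
B / B / B / B * S
C / B / B / B * S
var / B / B / B * S
var / C / B / B * S
var / var / B / B * S
var / var / C / B * S
var / var / var / B * S
var / var / var / C * S
var / var / var / ~ C * S
var / var / var / ~ var * S
var / var / var / ~ var * A * S
var / var / var / ~ var * B * S
var / var / var / ~ var * C * S
var / var / var / ~ var * var * S
var / var / var / ~ var * var * A
var / var / var / ~ var * var * B
var / var / var / ~ var * var * C
var / var / var / ~ var * var * var

[S [A [A [A [A [B [C var]]] / [B [C var]]] / [B [C var]]] / [B [C ~ [C var]]]] * [S [A [B [C var]]] * [S [A [B [C var]]]]]]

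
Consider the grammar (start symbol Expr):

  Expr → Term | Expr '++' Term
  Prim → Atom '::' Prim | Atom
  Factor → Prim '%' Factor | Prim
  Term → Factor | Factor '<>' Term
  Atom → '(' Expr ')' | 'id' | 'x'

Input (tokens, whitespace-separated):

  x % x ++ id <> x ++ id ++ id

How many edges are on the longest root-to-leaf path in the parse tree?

[Expr [Expr [Expr [Expr [Term [Factor [Prim [Atom x]] % [Factor [Prim [Atom x]]]]]] ++ [Term [Factor [Prim [Atom id]]] <> [Term [Factor [Prim [Atom x]]]]]] ++ [Term [Factor [Prim [Atom id]]]]] ++ [Term [Factor [Prim [Atom id]]]]]

9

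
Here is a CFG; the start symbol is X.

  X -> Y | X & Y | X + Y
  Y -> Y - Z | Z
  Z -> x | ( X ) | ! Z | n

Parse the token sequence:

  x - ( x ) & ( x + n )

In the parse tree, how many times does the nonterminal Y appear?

[X [X [Y [Y [Z x]] - [Z ( [X [Y [Z x]]] )]]] & [Y [Z ( [X [X [Y [Z x]]] + [Y [Z n]]] )]]]

6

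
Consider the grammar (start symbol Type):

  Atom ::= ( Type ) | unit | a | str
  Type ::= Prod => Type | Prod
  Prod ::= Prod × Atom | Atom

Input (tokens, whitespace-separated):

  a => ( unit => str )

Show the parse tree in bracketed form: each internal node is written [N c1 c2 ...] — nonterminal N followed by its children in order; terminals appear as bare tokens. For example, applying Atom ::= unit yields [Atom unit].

Type
Prod => Type
Atom => Type
a => Type
a => Prod
a => Atom
a => ( Type )
a => ( Prod => Type )
a => ( Atom => Type )
a => ( unit => Type )
a => ( unit => Prod )
a => ( unit => Atom )
a => ( unit => str )

[Type [Prod [Atom a]] => [Type [Prod [Atom ( [Type [Prod [Atom unit]] => [Type [Prod [Atom str]]]] )]]]]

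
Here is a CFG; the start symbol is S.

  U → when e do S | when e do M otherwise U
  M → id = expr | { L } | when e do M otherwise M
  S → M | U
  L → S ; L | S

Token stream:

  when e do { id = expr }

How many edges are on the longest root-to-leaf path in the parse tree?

7

[S [U when e do [S [M { [L [S [M id = expr]]] }]]]]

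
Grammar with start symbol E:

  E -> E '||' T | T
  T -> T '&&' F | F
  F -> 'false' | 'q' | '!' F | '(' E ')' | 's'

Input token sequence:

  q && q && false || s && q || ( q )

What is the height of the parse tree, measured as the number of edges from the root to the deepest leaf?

7

[E [E [E [T [T [T [F q]] && [F q]] && [F false]]] || [T [T [F s]] && [F q]]] || [T [F ( [E [T [F q]]] )]]]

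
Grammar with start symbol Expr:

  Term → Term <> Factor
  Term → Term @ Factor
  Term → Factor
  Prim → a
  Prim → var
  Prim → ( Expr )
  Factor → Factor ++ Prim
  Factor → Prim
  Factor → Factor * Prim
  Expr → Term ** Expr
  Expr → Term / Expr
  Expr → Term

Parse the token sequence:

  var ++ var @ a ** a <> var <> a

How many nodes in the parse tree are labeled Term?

5

[Expr [Term [Term [Factor [Factor [Prim var]] ++ [Prim var]]] @ [Factor [Prim a]]] ** [Expr [Term [Term [Term [Factor [Prim a]]] <> [Factor [Prim var]]] <> [Factor [Prim a]]]]]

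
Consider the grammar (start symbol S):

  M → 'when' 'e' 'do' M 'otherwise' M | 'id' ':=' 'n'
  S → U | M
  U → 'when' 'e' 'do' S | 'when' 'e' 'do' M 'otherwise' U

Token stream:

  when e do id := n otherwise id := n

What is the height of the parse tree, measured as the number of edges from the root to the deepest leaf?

[S [M when e do [M id := n] otherwise [M id := n]]]

3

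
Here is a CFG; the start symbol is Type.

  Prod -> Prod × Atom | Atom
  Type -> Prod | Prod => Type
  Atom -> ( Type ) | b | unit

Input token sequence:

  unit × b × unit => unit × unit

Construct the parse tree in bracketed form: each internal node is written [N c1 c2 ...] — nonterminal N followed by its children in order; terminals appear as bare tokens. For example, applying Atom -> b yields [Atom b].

[Type [Prod [Prod [Prod [Atom unit]] × [Atom b]] × [Atom unit]] => [Type [Prod [Prod [Atom unit]] × [Atom unit]]]]

Type
Prod => Type
Prod × Atom => Type
Prod × Atom × Atom => Type
Atom × Atom × Atom => Type
unit × Atom × Atom => Type
unit × b × Atom => Type
unit × b × unit => Type
unit × b × unit => Prod
unit × b × unit => Prod × Atom
unit × b × unit => Atom × Atom
unit × b × unit => unit × Atom
unit × b × unit => unit × unit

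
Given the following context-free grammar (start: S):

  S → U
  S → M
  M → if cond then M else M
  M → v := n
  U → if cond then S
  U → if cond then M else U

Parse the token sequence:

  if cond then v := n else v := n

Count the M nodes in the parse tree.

[S [M if cond then [M v := n] else [M v := n]]]

3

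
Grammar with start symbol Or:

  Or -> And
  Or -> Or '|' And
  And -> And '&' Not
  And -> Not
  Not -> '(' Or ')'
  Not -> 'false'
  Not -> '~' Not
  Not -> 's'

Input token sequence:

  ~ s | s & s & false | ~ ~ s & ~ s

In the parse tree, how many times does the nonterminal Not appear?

[Or [Or [Or [And [Not ~ [Not s]]]] | [And [And [And [Not s]] & [Not s]] & [Not false]]] | [And [And [Not ~ [Not ~ [Not s]]]] & [Not ~ [Not s]]]]

10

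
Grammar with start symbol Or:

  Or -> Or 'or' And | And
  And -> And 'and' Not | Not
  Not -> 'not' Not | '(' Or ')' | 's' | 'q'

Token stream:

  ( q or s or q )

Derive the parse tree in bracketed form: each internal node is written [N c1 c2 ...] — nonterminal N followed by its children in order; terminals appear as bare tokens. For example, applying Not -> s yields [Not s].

[Or [And [Not ( [Or [Or [Or [And [Not q]]] or [And [Not s]]] or [And [Not q]]] )]]]

Or
And
Not
( Or )
( Or or And )
( Or or And or And )
( And or And or And )
( Not or And or And )
( q or And or And )
( q or Not or And )
( q or s or And )
( q or s or Not )
( q or s or q )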